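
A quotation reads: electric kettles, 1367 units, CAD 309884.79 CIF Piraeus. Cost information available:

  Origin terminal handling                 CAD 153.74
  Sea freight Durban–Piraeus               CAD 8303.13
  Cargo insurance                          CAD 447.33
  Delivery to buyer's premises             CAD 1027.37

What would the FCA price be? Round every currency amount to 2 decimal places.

Not relevant to the conversion: delivery — on the buyer under both terms; not part of either seller's price.
From CIF to FCA, the seller no longer bears: origin terminal, freight, insurance.
FCA price = 309884.79 − 153.74 − 8303.13 − 447.33 = 300980.59

FCA price: CAD 300980.59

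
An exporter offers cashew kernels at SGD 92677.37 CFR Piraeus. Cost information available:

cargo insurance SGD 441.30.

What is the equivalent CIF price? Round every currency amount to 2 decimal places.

CIF price: SGD 93118.67

From CFR to CIF, the seller additionally bears: insurance.
CIF price = 92677.37 + 441.30 = 93118.67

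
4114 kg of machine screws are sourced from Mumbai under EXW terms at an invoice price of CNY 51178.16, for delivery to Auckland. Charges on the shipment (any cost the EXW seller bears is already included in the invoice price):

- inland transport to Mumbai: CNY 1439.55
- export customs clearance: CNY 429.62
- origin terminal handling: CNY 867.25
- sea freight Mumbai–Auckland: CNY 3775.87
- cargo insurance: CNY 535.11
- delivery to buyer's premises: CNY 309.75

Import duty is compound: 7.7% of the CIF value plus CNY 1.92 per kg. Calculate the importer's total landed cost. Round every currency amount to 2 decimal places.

Total landed cost: CNY 70917.56

EXW: the seller makes goods available at their premises; the buyer bears all onward costs.
CIF value = EXW price + inland to port + export clearance + origin terminal + freight + insurance = 51178.16 + 1439.55 + 429.62 + 867.25 + 3775.87 + 535.11 = 58225.56
Ad valorem component: 58225.56 × 7.7% = 4483.37
Specific component: 4114 × 1.92 = 7898.88
Import duty = 4483.37 + 7898.88 = 12382.25
Buyer bears: inland to port 1439.55 + export clearance 429.62 + origin terminal 867.25 + freight 3775.87 + insurance 535.11 + delivery 309.75 + duty 12382.25 = 19739.40
Landed cost = invoice 51178.16 + 19739.40 = 70917.56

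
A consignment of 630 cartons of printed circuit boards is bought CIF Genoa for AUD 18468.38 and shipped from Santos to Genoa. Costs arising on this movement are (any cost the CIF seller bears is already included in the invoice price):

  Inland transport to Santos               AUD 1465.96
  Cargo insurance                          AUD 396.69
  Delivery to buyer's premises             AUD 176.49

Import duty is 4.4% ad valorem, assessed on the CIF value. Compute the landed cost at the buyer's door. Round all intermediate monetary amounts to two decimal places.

Total landed cost: AUD 19457.48

CIF: the seller pays costs through ocean freight and marine insurance to the destination port.
Already in the invoice (seller's account under CIF): inland to port, insurance — exclude.
The CIF price already equals the CIF value: 18468.38
Import duty = 18468.38 × 4.4% = 812.61
Buyer bears: delivery 176.49 + duty 812.61 = 989.10
Landed cost = invoice 18468.38 + 989.10 = 19457.48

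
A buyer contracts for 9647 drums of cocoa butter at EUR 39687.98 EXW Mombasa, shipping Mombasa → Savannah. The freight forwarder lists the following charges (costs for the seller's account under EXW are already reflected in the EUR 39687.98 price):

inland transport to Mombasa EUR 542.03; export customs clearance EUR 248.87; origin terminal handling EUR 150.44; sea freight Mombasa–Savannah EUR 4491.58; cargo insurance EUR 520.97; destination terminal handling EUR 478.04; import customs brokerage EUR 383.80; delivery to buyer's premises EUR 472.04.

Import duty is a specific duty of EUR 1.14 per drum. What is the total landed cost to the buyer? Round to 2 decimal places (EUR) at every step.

Total landed cost: EUR 57973.33

EXW: the seller makes goods available at their premises; the buyer bears all onward costs.
CIF value = EXW price + inland to port + export clearance + origin terminal + freight + insurance = 39687.98 + 542.03 + 248.87 + 150.44 + 4491.58 + 520.97 = 45641.87
Import duty = 9647 × 1.14 = 10997.58
Buyer bears: inland to port 542.03 + export clearance 248.87 + origin terminal 150.44 + freight 4491.58 + insurance 520.97 + destination terminal 478.04 + brokerage 383.80 + delivery 472.04 + duty 10997.58 = 18285.35
Landed cost = invoice 39687.98 + 18285.35 = 57973.33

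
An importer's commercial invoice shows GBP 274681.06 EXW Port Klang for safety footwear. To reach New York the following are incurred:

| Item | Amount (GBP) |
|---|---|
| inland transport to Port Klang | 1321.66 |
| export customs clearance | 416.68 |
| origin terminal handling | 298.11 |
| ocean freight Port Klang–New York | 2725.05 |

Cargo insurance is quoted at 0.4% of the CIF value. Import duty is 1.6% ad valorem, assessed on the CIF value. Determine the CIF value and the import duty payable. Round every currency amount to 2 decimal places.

Let C be the CIF value. C = EXW price + pre-shipment costs + freight + 0.4% × C
C − 0.4% × C = 274681.06 + 1321.66 + 416.68 + 298.11 + 2725.05
0.996 × C = 279442.56
C = 279442.56 / 0.996 = 280564.82
Insurance premium = 0.4% × 280564.82 = 1122.26
Import duty = 280564.82 × 1.6% = 4489.04

CIF value: GBP 280564.82; import duty: GBP 4489.04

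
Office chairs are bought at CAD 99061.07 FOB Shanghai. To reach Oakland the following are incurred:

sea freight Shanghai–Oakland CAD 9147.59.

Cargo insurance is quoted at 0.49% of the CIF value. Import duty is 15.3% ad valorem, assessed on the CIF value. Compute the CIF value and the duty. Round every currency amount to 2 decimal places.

CIF value: CAD 108741.49; import duty: CAD 16637.45

Let C be the CIF value. C = FOB price + freight + 0.49% × C
C − 0.49% × C = 99061.07 + 9147.59
0.9951 × C = 108208.66
C = 108208.66 / 0.9951 = 108741.49
Insurance premium = 0.49% × 108741.49 = 532.83
Import duty = 108741.49 × 15.3% = 16637.45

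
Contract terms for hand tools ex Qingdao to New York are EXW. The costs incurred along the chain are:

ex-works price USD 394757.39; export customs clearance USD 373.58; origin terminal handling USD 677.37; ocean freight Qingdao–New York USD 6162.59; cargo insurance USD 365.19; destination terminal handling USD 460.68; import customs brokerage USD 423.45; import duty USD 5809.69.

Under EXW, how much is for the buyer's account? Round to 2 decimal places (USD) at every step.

Buyer's account: USD 14272.55

EXW: the seller makes goods available at their premises; the buyer bears all onward costs.
Seller's account: goods 394757.39 = 394757.39
Buyer's account: export clearance 373.58 + origin terminal 677.37 + freight 6162.59 + insurance 365.19 + destination terminal 460.68 + brokerage 423.45 + duty 5809.69 = 14272.55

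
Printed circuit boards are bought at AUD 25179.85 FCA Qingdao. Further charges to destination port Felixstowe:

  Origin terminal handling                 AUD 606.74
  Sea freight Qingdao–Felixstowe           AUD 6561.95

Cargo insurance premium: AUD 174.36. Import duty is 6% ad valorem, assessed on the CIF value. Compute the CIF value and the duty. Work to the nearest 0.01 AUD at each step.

CIF value: AUD 32522.90; import duty: AUD 1951.37

CIF = FCA price + pre-shipment costs + freight + insurance
CIF = 25179.85 + 606.74 + 6561.95 + 174.36 = 32522.90
Import duty = 32522.90 × 6% = 1951.37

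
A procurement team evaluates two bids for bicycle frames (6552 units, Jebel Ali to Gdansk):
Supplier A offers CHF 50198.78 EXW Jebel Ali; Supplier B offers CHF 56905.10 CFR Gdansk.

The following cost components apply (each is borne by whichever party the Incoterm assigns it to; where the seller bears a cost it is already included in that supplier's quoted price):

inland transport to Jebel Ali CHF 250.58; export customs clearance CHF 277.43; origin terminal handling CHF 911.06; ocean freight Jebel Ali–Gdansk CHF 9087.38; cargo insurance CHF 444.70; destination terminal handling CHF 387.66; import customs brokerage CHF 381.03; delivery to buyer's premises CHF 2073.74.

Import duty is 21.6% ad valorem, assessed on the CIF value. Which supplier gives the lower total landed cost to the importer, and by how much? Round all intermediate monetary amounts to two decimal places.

Supplier B is cheaper by CHF 4645.27

Supplier A (EXW):
CIF value = EXW price + inland to port + export clearance + origin terminal + freight + insurance = 50198.78 + 250.58 + 277.43 + 911.06 + 9087.38 + 444.70 = 61169.93
Import duty = 61169.93 × 21.6% = 13212.70
Buyer bears (A): 250.58 + 277.43 + 911.06 + 9087.38 + 444.70 + 387.66 + 381.03 + 2073.74 = 13813.58
Landed cost (A) = invoice 50198.78 + 13813.58 + duty 13212.70 = 77225.06
Supplier B (CFR):
CIF value = CFR price + insurance = 56905.10 + 444.70 = 57349.80
Import duty = 57349.80 × 21.6% = 12387.56
Buyer bears (B): 444.70 + 387.66 + 381.03 + 2073.74 = 3287.13
Landed cost (B) = invoice 56905.10 + 3287.13 + duty 12387.56 = 72579.79
Difference = |77225.06 − 72579.79| = 4645.27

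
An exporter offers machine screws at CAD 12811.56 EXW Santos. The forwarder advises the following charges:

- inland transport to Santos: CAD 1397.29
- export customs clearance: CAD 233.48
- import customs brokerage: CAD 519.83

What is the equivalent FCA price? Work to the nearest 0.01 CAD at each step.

Not relevant to the conversion: brokerage — on the buyer under both terms; not part of either seller's price.
From EXW to FCA, the seller additionally bears: inland to port, export clearance.
FCA price = 12811.56 + 1397.29 + 233.48 = 14442.33

FCA price: CAD 14442.33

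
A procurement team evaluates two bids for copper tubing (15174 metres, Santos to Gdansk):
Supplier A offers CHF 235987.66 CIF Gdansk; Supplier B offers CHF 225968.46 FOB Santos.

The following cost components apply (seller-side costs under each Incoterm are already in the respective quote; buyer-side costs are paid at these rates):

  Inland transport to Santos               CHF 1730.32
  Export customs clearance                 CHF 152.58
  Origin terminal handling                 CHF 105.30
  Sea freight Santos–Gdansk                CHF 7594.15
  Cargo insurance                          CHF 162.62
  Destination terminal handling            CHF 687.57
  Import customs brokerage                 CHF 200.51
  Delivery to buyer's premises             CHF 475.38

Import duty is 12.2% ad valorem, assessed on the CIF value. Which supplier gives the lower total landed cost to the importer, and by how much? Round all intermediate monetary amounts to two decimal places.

Supplier A (CIF):
The CIF price already equals the CIF value: 235987.66
Import duty = 235987.66 × 12.2% = 28790.49
Buyer bears (A): 687.57 + 200.51 + 475.38 = 1363.46
Landed cost (A) = invoice 235987.66 + 1363.46 + duty 28790.49 = 266141.61
Supplier B (FOB):
CIF value = FOB price + freight + insurance = 225968.46 + 7594.15 + 162.62 = 233725.23
Import duty = 233725.23 × 12.2% = 28514.48
Buyer bears (B): 7594.15 + 162.62 + 687.57 + 200.51 + 475.38 = 9120.23
Landed cost (B) = invoice 225968.46 + 9120.23 + duty 28514.48 = 263603.17
Difference = |266141.61 − 263603.17| = 2538.44

Supplier B is cheaper by CHF 2538.44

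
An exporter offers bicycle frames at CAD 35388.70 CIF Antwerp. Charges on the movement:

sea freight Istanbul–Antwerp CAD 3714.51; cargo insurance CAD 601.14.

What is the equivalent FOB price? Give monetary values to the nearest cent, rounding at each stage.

From CIF to FOB, the seller no longer bears: freight, insurance.
FOB price = 35388.70 − 3714.51 − 601.14 = 31073.05

FOB price: CAD 31073.05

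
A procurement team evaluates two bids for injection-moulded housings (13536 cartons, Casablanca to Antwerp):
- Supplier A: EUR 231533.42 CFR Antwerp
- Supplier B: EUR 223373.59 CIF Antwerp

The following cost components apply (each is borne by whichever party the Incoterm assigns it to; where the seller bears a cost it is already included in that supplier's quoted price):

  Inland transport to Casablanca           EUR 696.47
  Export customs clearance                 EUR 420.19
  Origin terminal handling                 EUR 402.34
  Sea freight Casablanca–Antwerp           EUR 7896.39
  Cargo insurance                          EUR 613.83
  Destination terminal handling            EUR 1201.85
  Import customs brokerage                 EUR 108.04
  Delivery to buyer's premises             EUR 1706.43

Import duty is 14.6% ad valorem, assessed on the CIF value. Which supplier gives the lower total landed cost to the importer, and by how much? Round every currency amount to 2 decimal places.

Supplier B is cheaper by EUR 10054.62

Supplier A (CFR):
CIF value = CFR price + insurance = 231533.42 + 613.83 = 232147.25
Import duty = 232147.25 × 14.6% = 33893.50
Buyer bears (A): 613.83 + 1201.85 + 108.04 + 1706.43 = 3630.15
Landed cost (A) = invoice 231533.42 + 3630.15 + duty 33893.50 = 269057.07
Supplier B (CIF):
The CIF price already equals the CIF value: 223373.59
Import duty = 223373.59 × 14.6% = 32612.54
Buyer bears (B): 1201.85 + 108.04 + 1706.43 = 3016.32
Landed cost (B) = invoice 223373.59 + 3016.32 + duty 32612.54 = 259002.45
Difference = |269057.07 − 259002.45| = 10054.62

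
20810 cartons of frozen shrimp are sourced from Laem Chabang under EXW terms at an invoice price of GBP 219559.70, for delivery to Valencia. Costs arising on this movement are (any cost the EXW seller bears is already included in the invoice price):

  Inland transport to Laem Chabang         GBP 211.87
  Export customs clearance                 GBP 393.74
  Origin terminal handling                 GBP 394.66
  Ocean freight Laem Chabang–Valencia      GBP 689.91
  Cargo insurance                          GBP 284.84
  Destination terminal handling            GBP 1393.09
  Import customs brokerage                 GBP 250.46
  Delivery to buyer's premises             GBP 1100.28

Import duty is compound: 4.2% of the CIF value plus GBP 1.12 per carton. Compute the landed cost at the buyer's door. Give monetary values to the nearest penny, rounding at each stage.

EXW: the seller makes goods available at their premises; the buyer bears all onward costs.
CIF value = EXW price + inland to port + export clearance + origin terminal + freight + insurance = 219559.70 + 211.87 + 393.74 + 394.66 + 689.91 + 284.84 = 221534.72
Ad valorem component: 221534.72 × 4.2% = 9304.46
Specific component: 20810 × 1.12 = 23307.20
Import duty = 9304.46 + 23307.20 = 32611.66
Buyer bears: inland to port 211.87 + export clearance 393.74 + origin terminal 394.66 + freight 689.91 + insurance 284.84 + destination terminal 1393.09 + brokerage 250.46 + delivery 1100.28 + duty 32611.66 = 37330.51
Landed cost = invoice 219559.70 + 37330.51 = 256890.21

Total landed cost: GBP 256890.21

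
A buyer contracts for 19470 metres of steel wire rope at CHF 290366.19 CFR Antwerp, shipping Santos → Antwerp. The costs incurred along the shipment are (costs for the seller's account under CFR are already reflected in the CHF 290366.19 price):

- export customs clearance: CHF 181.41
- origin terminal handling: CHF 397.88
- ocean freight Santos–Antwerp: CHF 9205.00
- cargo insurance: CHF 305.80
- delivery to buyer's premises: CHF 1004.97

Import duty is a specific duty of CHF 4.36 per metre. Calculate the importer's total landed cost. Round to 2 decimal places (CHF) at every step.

Total landed cost: CHF 376566.16

CFR: the seller pays costs through ocean freight to the destination port, but not insurance.
Already in the invoice (seller's account under CFR): export clearance, origin terminal, freight — exclude.
CIF value = CFR price + insurance = 290366.19 + 305.80 = 290671.99
Import duty = 19470 × 4.36 = 84889.20
Buyer bears: insurance 305.80 + delivery 1004.97 + duty 84889.20 = 86199.97
Landed cost = invoice 290366.19 + 86199.97 = 376566.16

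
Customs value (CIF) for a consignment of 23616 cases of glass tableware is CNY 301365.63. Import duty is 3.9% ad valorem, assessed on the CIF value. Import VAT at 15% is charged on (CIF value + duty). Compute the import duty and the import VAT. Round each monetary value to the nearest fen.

Import duty = 301365.63 × 3.9% = 11753.26
VAT base = CIF + duty = 301365.63 + 11753.26 = 313118.89
Import VAT = 313118.89 × 15% = 46967.83

Import duty: CNY 11753.26; import VAT: CNY 46967.83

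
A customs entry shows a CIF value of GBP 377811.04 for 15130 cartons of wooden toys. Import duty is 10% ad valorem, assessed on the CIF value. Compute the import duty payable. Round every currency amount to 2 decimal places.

Import duty: GBP 37781.10

Import duty = 377811.04 × 10% = 37781.10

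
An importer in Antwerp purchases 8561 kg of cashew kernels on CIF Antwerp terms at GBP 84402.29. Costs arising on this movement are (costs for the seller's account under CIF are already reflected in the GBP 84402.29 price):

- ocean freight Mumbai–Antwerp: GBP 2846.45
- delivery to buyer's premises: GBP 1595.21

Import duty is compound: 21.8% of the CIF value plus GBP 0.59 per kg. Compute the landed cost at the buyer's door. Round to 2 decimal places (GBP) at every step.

Total landed cost: GBP 109448.19

CIF: the seller pays costs through ocean freight and marine insurance to the destination port.
Already in the invoice (seller's account under CIF): freight — exclude.
The CIF price already equals the CIF value: 84402.29
Ad valorem component: 84402.29 × 21.8% = 18399.70
Specific component: 8561 × 0.59 = 5050.99
Import duty = 18399.70 + 5050.99 = 23450.69
Buyer bears: delivery 1595.21 + duty 23450.69 = 25045.90
Landed cost = invoice 84402.29 + 25045.90 = 109448.19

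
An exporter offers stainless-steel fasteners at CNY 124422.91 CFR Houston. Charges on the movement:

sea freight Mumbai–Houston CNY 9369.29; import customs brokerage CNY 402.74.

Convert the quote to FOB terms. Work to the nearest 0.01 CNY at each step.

FOB price: CNY 115053.62

Not relevant to the conversion: brokerage — on the buyer under both terms; not part of either seller's price.
From CFR to FOB, the seller no longer bears: freight.
FOB price = 124422.91 − 9369.29 = 115053.62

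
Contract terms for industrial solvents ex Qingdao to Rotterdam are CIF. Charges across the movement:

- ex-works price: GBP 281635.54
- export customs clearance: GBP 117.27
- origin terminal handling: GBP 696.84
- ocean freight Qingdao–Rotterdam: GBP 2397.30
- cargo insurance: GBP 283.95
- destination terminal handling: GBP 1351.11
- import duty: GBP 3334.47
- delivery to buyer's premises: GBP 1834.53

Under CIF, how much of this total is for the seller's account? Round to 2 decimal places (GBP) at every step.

Seller's account: GBP 285130.90

CIF: the seller pays costs through ocean freight and marine insurance to the destination port.
Seller's account: goods 281635.54 + export clearance 117.27 + origin terminal 696.84 + freight 2397.30 + insurance 283.95 = 285130.90
Buyer's account: destination terminal 1351.11 + duty 3334.47 + delivery 1834.53 = 6520.11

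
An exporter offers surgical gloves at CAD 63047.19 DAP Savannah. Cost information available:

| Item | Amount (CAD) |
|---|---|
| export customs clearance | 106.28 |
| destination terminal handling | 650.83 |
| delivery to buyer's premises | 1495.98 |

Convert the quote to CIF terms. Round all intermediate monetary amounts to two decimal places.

CIF price: CAD 60900.38

Not relevant to the conversion: export clearance — on the seller under both DAP and CIF; already in the DAP price and stays in the CIF price.
From DAP to CIF, the seller no longer bears: destination terminal, delivery.
CIF price = 63047.19 − 650.83 − 1495.98 = 60900.38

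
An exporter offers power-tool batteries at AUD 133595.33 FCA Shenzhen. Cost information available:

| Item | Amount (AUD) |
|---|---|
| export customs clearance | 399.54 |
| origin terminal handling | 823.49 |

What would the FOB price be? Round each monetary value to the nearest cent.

Not relevant to the conversion: export clearance — on the seller under both FCA and FOB; already in the FCA price and stays in the FOB price.
From FCA to FOB, the seller additionally bears: origin terminal.
FOB price = 133595.33 + 823.49 = 134418.82

FOB price: AUD 134418.82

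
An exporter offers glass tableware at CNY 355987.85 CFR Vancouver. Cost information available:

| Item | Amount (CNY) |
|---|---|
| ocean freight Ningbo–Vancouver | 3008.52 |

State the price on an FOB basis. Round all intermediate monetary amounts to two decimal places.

From CFR to FOB, the seller no longer bears: freight.
FOB price = 355987.85 − 3008.52 = 352979.33

FOB price: CNY 352979.33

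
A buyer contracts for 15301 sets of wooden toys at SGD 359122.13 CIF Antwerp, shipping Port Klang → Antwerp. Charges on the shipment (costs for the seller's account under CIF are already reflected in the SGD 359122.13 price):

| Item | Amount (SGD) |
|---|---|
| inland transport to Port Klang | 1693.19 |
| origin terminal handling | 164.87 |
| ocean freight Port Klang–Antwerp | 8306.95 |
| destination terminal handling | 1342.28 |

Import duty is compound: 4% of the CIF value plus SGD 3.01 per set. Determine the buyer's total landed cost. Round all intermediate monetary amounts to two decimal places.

Total landed cost: SGD 420885.31

CIF: the seller pays costs through ocean freight and marine insurance to the destination port.
Already in the invoice (seller's account under CIF): inland to port, origin terminal, freight — exclude.
The CIF price already equals the CIF value: 359122.13
Ad valorem component: 359122.13 × 4% = 14364.89
Specific component: 15301 × 3.01 = 46056.01
Import duty = 14364.89 + 46056.01 = 60420.90
Buyer bears: destination terminal 1342.28 + duty 60420.90 = 61763.18
Landed cost = invoice 359122.13 + 61763.18 = 420885.31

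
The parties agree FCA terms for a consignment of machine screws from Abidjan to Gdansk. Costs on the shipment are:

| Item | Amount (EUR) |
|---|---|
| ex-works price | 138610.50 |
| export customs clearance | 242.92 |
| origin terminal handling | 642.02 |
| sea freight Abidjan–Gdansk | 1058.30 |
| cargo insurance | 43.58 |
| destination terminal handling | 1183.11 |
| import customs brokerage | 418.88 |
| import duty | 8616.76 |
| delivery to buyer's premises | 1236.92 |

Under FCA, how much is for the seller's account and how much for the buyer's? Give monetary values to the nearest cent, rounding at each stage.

FCA: the seller delivers export-cleared goods to the carrier; the buyer bears costs from that point.
Seller's account: goods 138610.50 + export clearance 242.92 = 138853.42
Buyer's account: origin terminal 642.02 + freight 1058.30 + insurance 43.58 + destination terminal 1183.11 + brokerage 418.88 + duty 8616.76 + delivery 1236.92 = 13199.57

Seller: EUR 138853.42; buyer: EUR 13199.57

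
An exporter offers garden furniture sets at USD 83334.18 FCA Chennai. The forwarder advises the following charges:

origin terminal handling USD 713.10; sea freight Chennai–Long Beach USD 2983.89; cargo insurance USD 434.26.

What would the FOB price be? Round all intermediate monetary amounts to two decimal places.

FOB price: USD 84047.28

Not relevant to the conversion: freight, insurance — on the buyer under both terms; not part of either seller's price.
From FCA to FOB, the seller additionally bears: origin terminal.
FOB price = 83334.18 + 713.10 = 84047.28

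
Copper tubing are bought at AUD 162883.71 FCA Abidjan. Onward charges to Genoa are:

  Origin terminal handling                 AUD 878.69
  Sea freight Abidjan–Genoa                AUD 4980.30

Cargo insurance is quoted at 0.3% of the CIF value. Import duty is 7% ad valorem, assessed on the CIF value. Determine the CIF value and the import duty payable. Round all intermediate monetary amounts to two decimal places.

CIF value: AUD 169250.45; import duty: AUD 11847.53

Let C be the CIF value. C = FCA price + pre-shipment costs + freight + 0.3% × C
C − 0.3% × C = 162883.71 + 878.69 + 4980.30
0.997 × C = 168742.70
C = 168742.70 / 0.997 = 169250.45
Insurance premium = 0.3% × 169250.45 = 507.75
Import duty = 169250.45 × 7% = 11847.53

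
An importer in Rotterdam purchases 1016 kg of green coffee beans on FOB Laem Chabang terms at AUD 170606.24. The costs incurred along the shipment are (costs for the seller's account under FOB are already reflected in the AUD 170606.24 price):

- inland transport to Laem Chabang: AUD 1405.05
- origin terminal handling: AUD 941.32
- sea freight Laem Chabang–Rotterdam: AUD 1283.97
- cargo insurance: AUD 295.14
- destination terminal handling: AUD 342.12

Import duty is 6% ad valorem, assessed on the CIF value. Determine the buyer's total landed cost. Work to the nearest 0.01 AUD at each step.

FOB: the seller bears costs until goods are on board at the origin port; the buyer bears freight, insurance and all costs thereafter.
Already in the invoice (seller's account under FOB): inland to port, origin terminal — exclude.
CIF value = FOB price + freight + insurance = 170606.24 + 1283.97 + 295.14 = 172185.35
Import duty = 172185.35 × 6% = 10331.12
Buyer bears: freight 1283.97 + insurance 295.14 + destination terminal 342.12 + duty 10331.12 = 12252.35
Landed cost = invoice 170606.24 + 12252.35 = 182858.59

Total landed cost: AUD 182858.59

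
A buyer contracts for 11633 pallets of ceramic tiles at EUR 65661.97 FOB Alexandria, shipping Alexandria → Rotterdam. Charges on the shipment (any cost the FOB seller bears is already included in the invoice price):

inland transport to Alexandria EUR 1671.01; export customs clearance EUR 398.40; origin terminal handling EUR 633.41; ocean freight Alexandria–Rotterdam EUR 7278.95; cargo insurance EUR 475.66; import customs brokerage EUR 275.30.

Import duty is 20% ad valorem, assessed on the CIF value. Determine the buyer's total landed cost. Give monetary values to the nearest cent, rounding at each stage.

FOB: the seller bears costs until goods are on board at the origin port; the buyer bears freight, insurance and all costs thereafter.
Already in the invoice (seller's account under FOB): inland to port, export clearance, origin terminal — exclude.
CIF value = FOB price + freight + insurance = 65661.97 + 7278.95 + 475.66 = 73416.58
Import duty = 73416.58 × 20% = 14683.32
Buyer bears: freight 7278.95 + insurance 475.66 + brokerage 275.30 + duty 14683.32 = 22713.23
Landed cost = invoice 65661.97 + 22713.23 = 88375.20

Total landed cost: EUR 88375.20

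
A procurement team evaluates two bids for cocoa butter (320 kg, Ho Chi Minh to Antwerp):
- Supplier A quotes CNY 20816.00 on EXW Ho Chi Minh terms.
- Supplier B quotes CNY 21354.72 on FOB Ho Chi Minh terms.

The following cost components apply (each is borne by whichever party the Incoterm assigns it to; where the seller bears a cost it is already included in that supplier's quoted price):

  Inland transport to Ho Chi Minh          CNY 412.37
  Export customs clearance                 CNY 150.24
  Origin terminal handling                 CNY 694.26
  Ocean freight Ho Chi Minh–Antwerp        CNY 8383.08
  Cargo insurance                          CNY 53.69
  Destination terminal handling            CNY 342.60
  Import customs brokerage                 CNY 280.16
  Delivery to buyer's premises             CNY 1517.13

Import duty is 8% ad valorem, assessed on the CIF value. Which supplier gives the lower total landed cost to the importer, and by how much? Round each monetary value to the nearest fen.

Supplier B is cheaper by CNY 775.60

Supplier A (EXW):
CIF value = EXW price + inland to port + export clearance + origin terminal + freight + insurance = 20816.00 + 412.37 + 150.24 + 694.26 + 8383.08 + 53.69 = 30509.64
Import duty = 30509.64 × 8% = 2440.77
Buyer bears (A): 412.37 + 150.24 + 694.26 + 8383.08 + 53.69 + 342.60 + 280.16 + 1517.13 = 11833.53
Landed cost (A) = invoice 20816.00 + 11833.53 + duty 2440.77 = 35090.30
Supplier B (FOB):
CIF value = FOB price + freight + insurance = 21354.72 + 8383.08 + 53.69 = 29791.49
Import duty = 29791.49 × 8% = 2383.32
Buyer bears (B): 8383.08 + 53.69 + 342.60 + 280.16 + 1517.13 = 10576.66
Landed cost (B) = invoice 21354.72 + 10576.66 + duty 2383.32 = 34314.70
Difference = |35090.30 − 34314.70| = 775.60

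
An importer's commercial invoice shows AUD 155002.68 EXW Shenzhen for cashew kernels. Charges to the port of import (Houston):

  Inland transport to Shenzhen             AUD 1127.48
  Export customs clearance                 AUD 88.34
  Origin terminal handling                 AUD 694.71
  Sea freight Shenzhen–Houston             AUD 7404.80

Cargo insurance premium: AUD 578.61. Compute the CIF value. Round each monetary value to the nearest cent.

CIF = EXW price + pre-shipment costs + freight + insurance
CIF = 155002.68 + 1127.48 + 88.34 + 694.71 + 7404.80 + 578.61 = 164896.62

CIF value: AUD 164896.62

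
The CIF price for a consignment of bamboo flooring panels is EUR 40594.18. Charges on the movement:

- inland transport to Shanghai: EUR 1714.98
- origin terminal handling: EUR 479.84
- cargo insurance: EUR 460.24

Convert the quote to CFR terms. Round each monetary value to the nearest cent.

CFR price: EUR 40133.94

Not relevant to the conversion: origin terminal, inland to port — on the seller under both CIF and CFR; already in the CIF price and stays in the CFR price.
From CIF to CFR, the seller no longer bears: insurance.
CFR price = 40594.18 − 460.24 = 40133.94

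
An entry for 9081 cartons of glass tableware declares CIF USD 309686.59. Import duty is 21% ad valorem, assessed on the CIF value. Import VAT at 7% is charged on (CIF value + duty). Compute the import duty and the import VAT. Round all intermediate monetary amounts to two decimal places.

Import duty = 309686.59 × 21% = 65034.18
VAT base = CIF + duty = 309686.59 + 65034.18 = 374720.77
Import VAT = 374720.77 × 7% = 26230.45

Import duty: USD 65034.18; import VAT: USD 26230.45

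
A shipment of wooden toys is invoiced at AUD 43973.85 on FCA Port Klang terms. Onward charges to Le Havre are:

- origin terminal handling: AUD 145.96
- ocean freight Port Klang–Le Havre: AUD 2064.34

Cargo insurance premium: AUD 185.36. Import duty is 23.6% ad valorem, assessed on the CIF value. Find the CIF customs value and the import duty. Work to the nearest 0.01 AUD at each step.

CIF value: AUD 46369.51; import duty: AUD 10943.20

CIF = FCA price + pre-shipment costs + freight + insurance
CIF = 43973.85 + 145.96 + 2064.34 + 185.36 = 46369.51
Import duty = 46369.51 × 23.6% = 10943.20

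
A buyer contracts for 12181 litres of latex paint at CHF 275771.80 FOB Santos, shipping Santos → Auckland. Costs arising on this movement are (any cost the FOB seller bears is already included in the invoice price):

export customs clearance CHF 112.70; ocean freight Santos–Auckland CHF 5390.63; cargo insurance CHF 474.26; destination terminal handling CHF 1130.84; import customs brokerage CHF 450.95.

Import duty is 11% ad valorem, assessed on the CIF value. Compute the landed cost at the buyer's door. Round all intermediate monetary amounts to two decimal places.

FOB: the seller bears costs until goods are on board at the origin port; the buyer bears freight, insurance and all costs thereafter.
Already in the invoice (seller's account under FOB): export clearance — exclude.
CIF value = FOB price + freight + insurance = 275771.80 + 5390.63 + 474.26 = 281636.69
Import duty = 281636.69 × 11% = 30980.04
Buyer bears: freight 5390.63 + insurance 474.26 + destination terminal 1130.84 + brokerage 450.95 + duty 30980.04 = 38426.72
Landed cost = invoice 275771.80 + 38426.72 = 314198.52

Total landed cost: CHF 314198.52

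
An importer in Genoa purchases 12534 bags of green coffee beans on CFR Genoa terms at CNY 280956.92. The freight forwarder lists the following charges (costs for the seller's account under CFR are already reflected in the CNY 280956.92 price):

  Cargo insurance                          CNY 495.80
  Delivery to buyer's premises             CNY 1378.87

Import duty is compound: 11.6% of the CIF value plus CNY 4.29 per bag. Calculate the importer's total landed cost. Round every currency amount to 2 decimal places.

CFR: the seller pays costs through ocean freight to the destination port, but not insurance.
CIF value = CFR price + insurance = 280956.92 + 495.80 = 281452.72
Ad valorem component: 281452.72 × 11.6% = 32648.52
Specific component: 12534 × 4.29 = 53770.86
Import duty = 32648.52 + 53770.86 = 86419.38
Buyer bears: insurance 495.80 + delivery 1378.87 + duty 86419.38 = 88294.05
Landed cost = invoice 280956.92 + 88294.05 = 369250.97

Total landed cost: CNY 369250.97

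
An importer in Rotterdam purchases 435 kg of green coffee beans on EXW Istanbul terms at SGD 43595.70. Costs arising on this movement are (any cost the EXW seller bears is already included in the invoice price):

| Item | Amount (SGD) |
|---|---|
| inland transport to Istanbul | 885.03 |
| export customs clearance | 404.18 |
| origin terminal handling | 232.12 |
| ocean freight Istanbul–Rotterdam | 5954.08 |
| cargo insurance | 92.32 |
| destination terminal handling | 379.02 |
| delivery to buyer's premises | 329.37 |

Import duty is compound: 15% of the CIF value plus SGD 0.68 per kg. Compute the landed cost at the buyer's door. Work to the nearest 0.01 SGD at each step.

Total landed cost: SGD 59842.13

EXW: the seller makes goods available at their premises; the buyer bears all onward costs.
CIF value = EXW price + inland to port + export clearance + origin terminal + freight + insurance = 43595.70 + 885.03 + 404.18 + 232.12 + 5954.08 + 92.32 = 51163.43
Ad valorem component: 51163.43 × 15% = 7674.51
Specific component: 435 × 0.68 = 295.80
Import duty = 7674.51 + 295.80 = 7970.31
Buyer bears: inland to port 885.03 + export clearance 404.18 + origin terminal 232.12 + freight 5954.08 + insurance 92.32 + destination terminal 379.02 + delivery 329.37 + duty 7970.31 = 16246.43
Landed cost = invoice 43595.70 + 16246.43 = 59842.13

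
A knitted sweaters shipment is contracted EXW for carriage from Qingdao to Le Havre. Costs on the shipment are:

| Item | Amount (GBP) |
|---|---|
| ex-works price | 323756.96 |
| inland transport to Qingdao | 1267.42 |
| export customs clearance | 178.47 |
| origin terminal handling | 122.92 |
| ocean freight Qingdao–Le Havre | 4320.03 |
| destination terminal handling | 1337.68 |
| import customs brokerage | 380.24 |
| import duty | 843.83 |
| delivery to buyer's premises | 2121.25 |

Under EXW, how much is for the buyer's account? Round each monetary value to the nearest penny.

Buyer's account: GBP 10571.84

EXW: the seller makes goods available at their premises; the buyer bears all onward costs.
Seller's account: goods 323756.96 = 323756.96
Buyer's account: inland to port 1267.42 + export clearance 178.47 + origin terminal 122.92 + freight 4320.03 + destination terminal 1337.68 + brokerage 380.24 + duty 843.83 + delivery 2121.25 = 10571.84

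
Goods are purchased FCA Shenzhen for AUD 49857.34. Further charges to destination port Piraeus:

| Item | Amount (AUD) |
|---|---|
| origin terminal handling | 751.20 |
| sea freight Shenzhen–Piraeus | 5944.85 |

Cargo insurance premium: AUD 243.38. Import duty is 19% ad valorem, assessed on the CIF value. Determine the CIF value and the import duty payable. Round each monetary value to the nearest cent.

CIF = FCA price + pre-shipment costs + freight + insurance
CIF = 49857.34 + 751.20 + 5944.85 + 243.38 = 56796.77
Import duty = 56796.77 × 19% = 10791.39

CIF value: AUD 56796.77; import duty: AUD 10791.39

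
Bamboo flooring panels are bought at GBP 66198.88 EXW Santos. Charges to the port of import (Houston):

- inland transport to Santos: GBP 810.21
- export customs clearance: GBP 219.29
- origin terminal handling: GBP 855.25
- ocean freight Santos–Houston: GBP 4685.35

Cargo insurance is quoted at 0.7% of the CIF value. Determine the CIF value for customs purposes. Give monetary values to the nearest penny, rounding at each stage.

CIF value: GBP 73281.95

Let C be the CIF value. C = EXW price + pre-shipment costs + freight + 0.7% × C
C − 0.7% × C = 66198.88 + 810.21 + 219.29 + 855.25 + 4685.35
0.993 × C = 72768.98
C = 72768.98 / 0.993 = 73281.95
Insurance premium = 0.7% × 73281.95 = 512.97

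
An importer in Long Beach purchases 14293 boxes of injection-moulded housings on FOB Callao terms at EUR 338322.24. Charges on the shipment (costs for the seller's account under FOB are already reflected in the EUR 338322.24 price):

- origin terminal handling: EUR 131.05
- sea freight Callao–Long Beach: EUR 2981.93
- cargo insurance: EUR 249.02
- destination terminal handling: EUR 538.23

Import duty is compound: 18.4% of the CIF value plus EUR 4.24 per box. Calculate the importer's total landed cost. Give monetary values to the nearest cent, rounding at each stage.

FOB: the seller bears costs until goods are on board at the origin port; the buyer bears freight, insurance and all costs thereafter.
Already in the invoice (seller's account under FOB): origin terminal — exclude.
CIF value = FOB price + freight + insurance = 338322.24 + 2981.93 + 249.02 = 341553.19
Ad valorem component: 341553.19 × 18.4% = 62845.79
Specific component: 14293 × 4.24 = 60602.32
Import duty = 62845.79 + 60602.32 = 123448.11
Buyer bears: freight 2981.93 + insurance 249.02 + destination terminal 538.23 + duty 123448.11 = 127217.29
Landed cost = invoice 338322.24 + 127217.29 = 465539.53

Total landed cost: EUR 465539.53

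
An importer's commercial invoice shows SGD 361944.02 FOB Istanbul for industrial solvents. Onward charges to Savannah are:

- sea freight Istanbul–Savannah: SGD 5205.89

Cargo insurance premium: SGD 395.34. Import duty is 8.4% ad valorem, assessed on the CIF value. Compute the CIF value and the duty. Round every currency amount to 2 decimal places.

CIF value: SGD 367545.25; import duty: SGD 30873.80

CIF = FOB price + freight + insurance
CIF = 361944.02 + 5205.89 + 395.34 = 367545.25
Import duty = 367545.25 × 8.4% = 30873.80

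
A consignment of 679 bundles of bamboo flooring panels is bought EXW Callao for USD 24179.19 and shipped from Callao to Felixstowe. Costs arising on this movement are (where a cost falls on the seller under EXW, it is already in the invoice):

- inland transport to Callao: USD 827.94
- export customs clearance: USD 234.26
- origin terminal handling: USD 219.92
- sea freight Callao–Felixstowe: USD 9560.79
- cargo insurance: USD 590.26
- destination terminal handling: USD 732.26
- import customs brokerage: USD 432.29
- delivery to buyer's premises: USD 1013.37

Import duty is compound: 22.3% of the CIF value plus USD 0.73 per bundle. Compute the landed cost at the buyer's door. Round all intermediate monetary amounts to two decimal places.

EXW: the seller makes goods available at their premises; the buyer bears all onward costs.
CIF value = EXW price + inland to port + export clearance + origin terminal + freight + insurance = 24179.19 + 827.94 + 234.26 + 219.92 + 9560.79 + 590.26 = 35612.36
Ad valorem component: 35612.36 × 22.3% = 7941.56
Specific component: 679 × 0.73 = 495.67
Import duty = 7941.56 + 495.67 = 8437.23
Buyer bears: inland to port 827.94 + export clearance 234.26 + origin terminal 219.92 + freight 9560.79 + insurance 590.26 + destination terminal 732.26 + brokerage 432.29 + delivery 1013.37 + duty 8437.23 = 22048.32
Landed cost = invoice 24179.19 + 22048.32 = 46227.51

Total landed cost: USD 46227.51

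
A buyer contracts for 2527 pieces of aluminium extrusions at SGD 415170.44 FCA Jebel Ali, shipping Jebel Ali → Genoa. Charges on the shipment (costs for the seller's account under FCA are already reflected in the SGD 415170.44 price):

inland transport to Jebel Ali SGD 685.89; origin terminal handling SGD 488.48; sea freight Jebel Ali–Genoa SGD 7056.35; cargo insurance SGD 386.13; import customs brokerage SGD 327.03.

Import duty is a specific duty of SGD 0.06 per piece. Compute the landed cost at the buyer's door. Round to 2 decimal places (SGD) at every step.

FCA: the seller delivers export-cleared goods to the carrier; the buyer bears costs from that point.
Already in the invoice (seller's account under FCA): inland to port — exclude.
CIF value = FCA price + origin terminal + freight + insurance = 415170.44 + 488.48 + 7056.35 + 386.13 = 423101.40
Import duty = 2527 × 0.06 = 151.62
Buyer bears: origin terminal 488.48 + freight 7056.35 + insurance 386.13 + brokerage 327.03 + duty 151.62 = 8409.61
Landed cost = invoice 415170.44 + 8409.61 = 423580.05

Total landed cost: SGD 423580.05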